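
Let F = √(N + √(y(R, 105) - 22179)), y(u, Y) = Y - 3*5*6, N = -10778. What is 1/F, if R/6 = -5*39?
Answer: √2/(2*√(-5389 + I*√5541)) ≈ 6.6517e-5 - 0.0096316*I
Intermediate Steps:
R = -1170 (R = 6*(-5*39) = 6*(-195) = -1170)
y(u, Y) = -90 + Y (y(u, Y) = Y - 15*6 = Y - 1*90 = Y - 90 = -90 + Y)
F = √(-10778 + 2*I*√5541) (F = √(-10778 + √((-90 + 105) - 22179)) = √(-10778 + √(15 - 22179)) = √(-10778 + √(-22164)) = √(-10778 + 2*I*√5541) ≈ 0.717 + 103.82*I)
1/F = 1/(√(-10778 + 2*I*√5541)) = (-10778 + 2*I*√5541)^(-½)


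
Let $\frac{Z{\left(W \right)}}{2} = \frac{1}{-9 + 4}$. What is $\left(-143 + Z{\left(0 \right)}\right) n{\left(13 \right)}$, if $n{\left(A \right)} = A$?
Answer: $- \frac{9321}{5} \approx -1864.2$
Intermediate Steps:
$Z{\left(W \right)} = - \frac{2}{5}$ ($Z{\left(W \right)} = \frac{2}{-9 + 4} = \frac{2}{-5} = 2 \left(- \frac{1}{5}\right) = - \frac{2}{5}$)
$\left(-143 + Z{\left(0 \right)}\right) n{\left(13 \right)} = \left(-143 - \frac{2}{5}\right) 13 = \left(- \frac{717}{5}\right) 13 = - \frac{9321}{5}$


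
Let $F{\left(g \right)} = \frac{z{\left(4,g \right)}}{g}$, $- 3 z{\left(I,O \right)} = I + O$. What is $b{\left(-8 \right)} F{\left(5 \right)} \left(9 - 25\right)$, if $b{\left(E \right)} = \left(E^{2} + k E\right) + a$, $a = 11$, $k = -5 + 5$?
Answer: $720$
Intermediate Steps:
$z{\left(I,O \right)} = - \frac{I}{3} - \frac{O}{3}$ ($z{\left(I,O \right)} = - \frac{I + O}{3} = - \frac{I}{3} - \frac{O}{3}$)
$k = 0$
$F{\left(g \right)} = \frac{- \frac{4}{3} - \frac{g}{3}}{g}$ ($F{\left(g \right)} = \frac{\left(- \frac{1}{3}\right) 4 - \frac{g}{3}}{g} = \frac{- \frac{4}{3} - \frac{g}{3}}{g}$)
$b{\left(E \right)} = 11 + E^{2}$ ($b{\left(E \right)} = \left(E^{2} + 0 E\right) + 11 = \left(E^{2} + 0\right) + 11 = E^{2} + 11 = 11 + E^{2}$)
$b{\left(-8 \right)} F{\left(5 \right)} \left(9 - 25\right) = \left(11 + \left(-8\right)^{2}\right) \frac{-4 - 5}{3 \cdot 5} \left(9 - 25\right) = \left(11 + 64\right) \frac{1}{3} \cdot \frac{1}{5} \left(-4 - 5\right) \left(9 - 25\right) = 75 \cdot \frac{1}{3} \cdot \frac{1}{5} \left(-9\right) \left(-16\right) = 75 \left(- \frac{3}{5}\right) \left(-16\right) = \left(-45\right) \left(-16\right) = 720$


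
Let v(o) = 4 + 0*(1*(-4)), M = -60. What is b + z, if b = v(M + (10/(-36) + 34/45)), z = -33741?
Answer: -33737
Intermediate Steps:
v(o) = 4 (v(o) = 4 + 0*(-4) = 4 + 0 = 4)
b = 4
b + z = 4 - 33741 = -33737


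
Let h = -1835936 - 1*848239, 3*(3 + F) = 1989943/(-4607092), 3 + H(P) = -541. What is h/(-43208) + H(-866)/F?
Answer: 441508718987877/1877550537368 ≈ 235.15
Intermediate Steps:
H(P) = -544 (H(P) = -3 - 541 = -544)
F = -43453771/13821276 (F = -3 + (1989943/(-4607092))/3 = -3 + (1989943*(-1/4607092))/3 = -3 + (⅓)*(-1989943/4607092) = -3 - 1989943/13821276 = -43453771/13821276 ≈ -3.1440)
h = -2684175 (h = -1835936 - 848239 = -2684175)
h/(-43208) + H(-866)/F = -2684175/(-43208) - 544/(-43453771/13821276) = -2684175*(-1/43208) - 544*(-13821276/43453771) = 2684175/43208 + 7518774144/43453771 = 441508718987877/1877550537368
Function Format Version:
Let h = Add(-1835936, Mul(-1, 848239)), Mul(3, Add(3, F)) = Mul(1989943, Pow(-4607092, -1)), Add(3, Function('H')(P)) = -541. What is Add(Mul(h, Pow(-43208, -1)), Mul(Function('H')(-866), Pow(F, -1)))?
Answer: Rational(441508718987877, 1877550537368) ≈ 235.15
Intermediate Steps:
Function('H')(P) = -544 (Function('H')(P) = Add(-3, -541) = -544)
F = Rational(-43453771, 13821276) (F = Add(-3, Mul(Rational(1, 3), Mul(1989943, Pow(-4607092, -1)))) = Add(-3, Mul(Rational(1, 3), Mul(1989943, Rational(-1, 4607092)))) = Add(-3, Mul(Rational(1, 3), Rational(-1989943, 4607092))) = Add(-3, Rational(-1989943, 13821276)) = Rational(-43453771, 13821276) ≈ -3.1440)
h = -2684175 (h = Add(-1835936, -848239) = -2684175)
Add(Mul(h, Pow(-43208, -1)), Mul(Function('H')(-866), Pow(F, -1))) = Add(Mul(-2684175, Pow(-43208, -1)), Mul(-544, Pow(Rational(-43453771, 13821276), -1))) = Add(Mul(-2684175, Rational(-1, 43208)), Mul(-544, Rational(-13821276, 43453771))) = Add(Rational(2684175, 43208), Rational(7518774144, 43453771)) = Rational(441508718987877, 1877550537368)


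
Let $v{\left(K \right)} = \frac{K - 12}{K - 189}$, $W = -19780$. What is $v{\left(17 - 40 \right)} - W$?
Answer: $\frac{4193395}{212} \approx 19780.0$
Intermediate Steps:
$v{\left(K \right)} = \frac{-12 + K}{-189 + K}$
$v{\left(17 - 40 \right)} - W = \frac{-12 + \left(17 - 40\right)}{-189 + \left(17 - 40\right)} - -19780 = \frac{-12 + \left(17 - 40\right)}{-189 + \left(17 - 40\right)} + 19780 = \frac{-12 - 23}{-189 - 23} + 19780 = \frac{1}{-212} \left(-35\right) + 19780 = \left(- \frac{1}{212}\right) \left(-35\right) + 19780 = \frac{35}{212} + 19780 = \frac{4193395}{212}$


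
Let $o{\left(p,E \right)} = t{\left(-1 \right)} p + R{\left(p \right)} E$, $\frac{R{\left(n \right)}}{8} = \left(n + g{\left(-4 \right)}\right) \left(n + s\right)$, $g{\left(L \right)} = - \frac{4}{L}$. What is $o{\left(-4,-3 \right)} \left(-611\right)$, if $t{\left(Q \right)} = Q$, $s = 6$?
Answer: $-90428$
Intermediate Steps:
$R{\left(n \right)} = 8 \left(1 + n\right) \left(6 + n\right)$ ($R{\left(n \right)} = 8 \left(n - \frac{4}{-4}\right) \left(n + 6\right) = 8 \left(n - -1\right) \left(6 + n\right) = 8 \left(n + 1\right) \left(6 + n\right) = 8 \left(1 + n\right) \left(6 + n\right)$)
$o{\left(p,E \right)} = - p + E \left(48 + 8 p^{2} + 56 p\right)$ ($o{\left(p,E \right)} = - p + \left(48 + 8 p^{2} + 56 p\right) E = - p + E \left(48 + 8 p^{2} + 56 p\right)$)
$o{\left(-4,-3 \right)} \left(-611\right) = \left(\left(-1\right) \left(-4\right) + 8 \left(-3\right) \left(6 + \left(-4\right)^{2} + 7 \left(-4\right)\right)\right) \left(-611\right) = \left(4 + 8 \left(-3\right) \left(6 + 16 - 28\right)\right) \left(-611\right) = \left(4 + 8 \left(-3\right) \left(-6\right)\right) \left(-611\right) = \left(4 + 144\right) \left(-611\right) = 148 \left(-611\right) = -90428$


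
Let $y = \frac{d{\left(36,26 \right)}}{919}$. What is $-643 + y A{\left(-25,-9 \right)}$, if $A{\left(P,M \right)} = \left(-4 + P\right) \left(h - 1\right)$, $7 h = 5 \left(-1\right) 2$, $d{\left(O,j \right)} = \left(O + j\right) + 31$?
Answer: $- \frac{4090570}{6433} \approx -635.87$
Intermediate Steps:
$d{\left(O,j \right)} = 31 + O + j$
$h = - \frac{10}{7}$ ($h = \frac{5 \left(-1\right) 2}{7} = \frac{\left(-5\right) 2}{7} = \frac{1}{7} \left(-10\right) = - \frac{10}{7} \approx -1.4286$)
$A{\left(P,M \right)} = \frac{68}{7} - \frac{17 P}{7}$ ($A{\left(P,M \right)} = \left(-4 + P\right) \left(- \frac{10}{7} - 1\right) = \left(-4 + P\right) \left(- \frac{17}{7}\right) = \frac{68}{7} - \frac{17 P}{7}$)
$y = \frac{93}{919}$ ($y = \frac{31 + 36 + 26}{919} = 93 \cdot \frac{1}{919} = \frac{93}{919} \approx 0.1012$)
$-643 + y A{\left(-25,-9 \right)} = -643 + \frac{93 \left(\frac{68}{7} - - \frac{425}{7}\right)}{919} = -643 + \frac{93 \left(\frac{68}{7} + \frac{425}{7}\right)}{919} = -643 + \frac{93}{919} \cdot \frac{493}{7} = -643 + \frac{45849}{6433} = - \frac{4090570}{6433}$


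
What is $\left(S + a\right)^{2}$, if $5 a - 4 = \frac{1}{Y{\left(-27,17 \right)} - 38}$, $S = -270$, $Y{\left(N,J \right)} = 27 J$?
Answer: $\frac{12844368889}{177241} \approx 72468.0$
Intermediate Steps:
$a = \frac{337}{421}$ ($a = \frac{4}{5} + \frac{1}{5 \left(27 \cdot 17 - 38\right)} = \frac{4}{5} + \frac{1}{5 \left(459 - 38\right)} = \frac{4}{5} + \frac{1}{5 \cdot 421} = \frac{4}{5} + \frac{1}{5} \cdot \frac{1}{421} = \frac{4}{5} + \frac{1}{2105} = \frac{337}{421} \approx 0.80048$)
$\left(S + a\right)^{2} = \left(-270 + \frac{337}{421}\right)^{2} = \left(- \frac{113333}{421}\right)^{2} = \frac{12844368889}{177241}$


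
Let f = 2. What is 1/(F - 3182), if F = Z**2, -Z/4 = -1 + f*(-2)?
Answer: -1/2782 ≈ -0.00035945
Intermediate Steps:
Z = 20 (Z = -4*(-1 + 2*(-2)) = -4*(-1 - 4) = -4*(-5) = 20)
F = 400 (F = 20**2 = 400)
1/(F - 3182) = 1/(400 - 3182) = 1/(-2782) = -1/2782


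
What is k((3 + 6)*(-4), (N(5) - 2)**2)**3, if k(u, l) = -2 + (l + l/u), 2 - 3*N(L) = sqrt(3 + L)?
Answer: 639488/59049 + 6455680*sqrt(2)/531441 ≈ 28.009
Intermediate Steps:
N(L) = 2/3 - sqrt(3 + L)/3
k(u, l) = -2 + l + l/u
k((3 + 6)*(-4), (N(5) - 2)**2)**3 = (-2 + ((2/3 - sqrt(3 + 5)/3) - 2)**2 + ((2/3 - sqrt(3 + 5)/3) - 2)**2/(((3 + 6)*(-4))))**3 = (-2 + ((2/3 - 2*sqrt(2)/3) - 2)**2 + ((2/3 - 2*sqrt(2)/3) - 2)**2/((9*(-4))))**3 = (-2 + ((2/3 - 2*sqrt(2)/3) - 2)**2 + ((2/3 - 2*sqrt(2)/3) - 2)**2/(-36))**3 = (-2 + ((2/3 - 2*sqrt(2)/3) - 2)**2 + ((2/3 - 2*sqrt(2)/3) - 2)**2*(-1/36))**3 = (-2 + (-4/3 - 2*sqrt(2)/3)**2 + (-4/3 - 2*sqrt(2)/3)**2*(-1/36))**3 = (-2 + (-4/3 - 2*sqrt(2)/3)**2 - (-4/3 - 2*sqrt(2)/3)**2/36)**3 = (-2 + 35*(-4/3 - 2*sqrt(2)/3)**2/36)**3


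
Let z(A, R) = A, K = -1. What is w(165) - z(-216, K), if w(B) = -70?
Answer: 146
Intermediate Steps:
w(165) - z(-216, K) = -70 - 1*(-216) = -70 + 216 = 146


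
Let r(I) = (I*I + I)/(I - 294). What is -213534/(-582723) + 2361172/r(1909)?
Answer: 24698577713060/23607986393 ≈ 1046.2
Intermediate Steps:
r(I) = (I + I**2)/(-294 + I) (r(I) = (I**2 + I)/(-294 + I) = (I + I**2)/(-294 + I))
-213534/(-582723) + 2361172/r(1909) = -213534/(-582723) + 2361172/((1909*(1 + 1909)/(-294 + 1909))) = -213534*(-1/582723) + 2361172/((1909*1910/1615)) = 23726/64747 + 2361172/((1909*(1/1615)*1910)) = 23726/64747 + 2361172/(729238/323) = 23726/64747 + 2361172*(323/729238) = 23726/64747 + 381329278/364619 = 24698577713060/23607986393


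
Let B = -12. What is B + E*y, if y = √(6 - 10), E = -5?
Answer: -12 - 10*I ≈ -12.0 - 10.0*I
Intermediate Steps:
y = 2*I (y = √(-4) = 2*I ≈ 2.0*I)
B + E*y = -12 - 10*I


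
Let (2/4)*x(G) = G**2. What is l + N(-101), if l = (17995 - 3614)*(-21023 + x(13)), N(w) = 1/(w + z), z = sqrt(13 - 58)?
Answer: -3047887712411/10246 - 3*I*sqrt(5)/10246 ≈ -2.9747e+8 - 0.00065471*I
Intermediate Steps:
x(G) = 2*G**2
z = 3*I*sqrt(5) (z = sqrt(-45) = 3*I*sqrt(5) ≈ 6.7082*I)
N(w) = 1/(w + 3*I*sqrt(5))
l = -297470985 (l = (17995 - 3614)*(-21023 + 2*13**2) = 14381*(-21023 + 2*169) = 14381*(-21023 + 338) = 14381*(-20685) = -297470985)
l + N(-101) = -297470985 + 1/(-101 + 3*I*sqrt(5))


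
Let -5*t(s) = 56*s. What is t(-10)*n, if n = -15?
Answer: -1680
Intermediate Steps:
t(s) = -56*s/5
t(-10)*n = -56/5*(-10)*(-15) = 112*(-15) = -1680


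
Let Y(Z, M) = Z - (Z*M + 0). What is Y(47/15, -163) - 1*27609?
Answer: -406427/15 ≈ -27095.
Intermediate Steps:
Y(Z, M) = Z - M*Z (Y(Z, M) = Z - (M*Z + 0) = Z - M*Z)
Y(47/15, -163) - 1*27609 = (47/15)*(1 - 1*(-163)) - 1*27609 = (47*(1/15))*(1 + 163) - 27609 = (47/15)*164 - 27609 = 7708/15 - 27609 = -406427/15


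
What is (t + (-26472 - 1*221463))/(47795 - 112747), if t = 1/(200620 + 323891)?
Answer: 16255579348/4258504809 ≈ 3.8172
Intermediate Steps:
t = 1/524511 ≈ 1.9065e-6
(t + (-26472 - 1*221463))/(47795 - 112747) = (1/524511 + (-26472 - 1*221463))/(47795 - 112747) = (1/524511 + (-26472 - 221463))/(-64952) = (1/524511 - 247935)*(-1/64952) = -130044634784/524511*(-1/64952) = 16255579348/4258504809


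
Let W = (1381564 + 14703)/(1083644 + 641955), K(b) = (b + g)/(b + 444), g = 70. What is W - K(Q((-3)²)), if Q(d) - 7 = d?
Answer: 246940653/396887770 ≈ 0.62219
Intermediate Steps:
Q(d) = 7 + d
K(b) = (70 + b)/(444 + b) (K(b) = (b + 70)/(b + 444) = (70 + b)/(444 + b))
W = 1396267/1725599 ≈ 0.80915
W - K(Q((-3)²)) = 1396267/1725599 - (70 + (7 + (-3)²))/(444 + (7 + (-3)²)) = 1396267/1725599 - (70 + (7 + 9))/(444 + (7 + 9)) = 1396267/1725599 - (70 + 16)/(444 + 16) = 1396267/1725599 - 86/460 = 1396267/1725599 - 1*43/230 = 1396267/1725599 - 43/230 = 246940653/396887770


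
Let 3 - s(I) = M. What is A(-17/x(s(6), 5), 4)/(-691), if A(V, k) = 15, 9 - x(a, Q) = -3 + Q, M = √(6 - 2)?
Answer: -15/691 ≈ -0.021708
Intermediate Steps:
M = 2 (M = √4 = 2)
s(I) = 1 (s(I) = 3 - 1*2 = 3 - 2 = 1)
x(a, Q) = 12 - Q (x(a, Q) = 9 - (-3 + Q) = 9 + (3 - Q) = 12 - Q)
A(-17/x(s(6), 5), 4)/(-691) = 15/(-691) = 15*(-1/691) = -15/691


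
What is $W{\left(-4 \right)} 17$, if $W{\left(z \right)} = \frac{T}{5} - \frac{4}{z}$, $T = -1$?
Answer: $\frac{68}{5} \approx 13.6$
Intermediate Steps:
$W{\left(z \right)} = - \frac{1}{5} - \frac{4}{z}$
$W{\left(-4 \right)} 17 = \frac{-20 - -4}{5 \left(-4\right)} 17 = \frac{1}{5} \left(- \frac{1}{4}\right) \left(-20 + 4\right) 17 = \frac{1}{5} \left(- \frac{1}{4}\right) \left(-16\right) 17 = \frac{4}{5} \cdot 17 = \frac{68}{5}$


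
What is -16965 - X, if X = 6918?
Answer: -23883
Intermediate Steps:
-16965 - X = -16965 - 1*6918 = -16965 - 6918 = -23883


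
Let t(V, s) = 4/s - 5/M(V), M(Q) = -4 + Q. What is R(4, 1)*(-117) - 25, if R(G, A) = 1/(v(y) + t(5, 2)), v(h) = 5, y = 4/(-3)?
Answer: -167/2 ≈ -83.500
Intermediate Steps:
y = -4/3 (y = 4*(-1/3) = -4/3 ≈ -1.3333)
t(V, s) = -5/(-4 + V) + 4/s (t(V, s) = 4/s - 5/(-4 + V) = -5/(-4 + V) + 4/s)
R(G, A) = 1/2 (R(G, A) = 1/(5 + (-5/(-4 + 5) + 4/2)) = 1/(5 + (-5/1 + 4*(1/2))) = 1/(5 + (-5*1 + 2)) = 1/(5 + (-5 + 2)) = 1/(5 - 3) = 1/2)
R(4, 1)*(-117) - 25 = (1/2)*(-117) - 25 = -117/2 - 25 = -167/2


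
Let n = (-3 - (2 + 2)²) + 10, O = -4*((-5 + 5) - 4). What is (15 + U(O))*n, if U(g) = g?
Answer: -279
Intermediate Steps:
O = 16 (O = -4*(0 - 4) = -4*(-4) = 16)
n = -9 (n = (-3 - 1*4²) + 10 = (-3 - 1*16) + 10 = (-3 - 16) + 10 = -19 + 10 = -9)
(15 + U(O))*n = (15 + 16)*(-9) = 31*(-9) = -279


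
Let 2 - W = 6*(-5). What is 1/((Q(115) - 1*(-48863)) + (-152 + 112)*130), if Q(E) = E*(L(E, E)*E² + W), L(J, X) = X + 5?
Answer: 1/182552343 ≈ 5.4779e-9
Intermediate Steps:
L(J, X) = 5 + X
W = 32 (W = 2 - 6*(-5) = 2 - 1*(-30) = 2 + 30 = 32)
Q(E) = E*(32 + E²*(5 + E)) (Q(E) = E*((5 + E)*E² + 32) = E*(E²*(5 + E) + 32) = E*(32 + E²*(5 + E)))
1/((Q(115) - 1*(-48863)) + (-152 + 112)*130) = 1/((115*(32 + 115²*(5 + 115)) - 1*(-48863)) + (-152 + 112)*130) = 1/((115*(32 + 13225*120) + 48863) - 40*130) = 1/((115*(32 + 1587000) + 48863) - 5200) = 1/((115*1587032 + 48863) - 5200) = 1/((182508680 + 48863) - 5200) = 1/(182557543 - 5200) = 1/182552343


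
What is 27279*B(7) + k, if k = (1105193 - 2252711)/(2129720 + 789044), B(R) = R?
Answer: 278672797287/1459382 ≈ 1.9095e+5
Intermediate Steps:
k = -573759/1459382 (k = -1147518/2918764 = -1147518*1/2918764 = -573759/1459382 ≈ -0.39315)
27279*B(7) + k = 27279*7 - 573759/1459382 = 190953 - 573759/1459382 = 278672797287/1459382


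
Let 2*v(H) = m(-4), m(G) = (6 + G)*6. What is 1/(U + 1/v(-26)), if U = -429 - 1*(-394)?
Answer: -6/209 ≈ -0.028708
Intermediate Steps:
m(G) = 36 + 6*G
v(H) = 6 (v(H) = (36 + 6*(-4))/2 = (36 - 24)/2 = (½)*12 = 6)
U = -35 (U = -429 + 394 = -35)
1/(U + 1/v(-26)) = 1/(-35 + 1/6) = 1/(-35 + ⅙) = 1/(-209/6) = -6/209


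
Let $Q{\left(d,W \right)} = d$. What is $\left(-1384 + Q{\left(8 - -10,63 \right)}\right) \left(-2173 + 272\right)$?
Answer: $2596766$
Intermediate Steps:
$\left(-1384 + Q{\left(8 - -10,63 \right)}\right) \left(-2173 + 272\right) = \left(-1384 + \left(8 - -10\right)\right) \left(-2173 + 272\right) = \left(-1384 + \left(8 + 10\right)\right) \left(-1901\right) = \left(-1384 + 18\right) \left(-1901\right) = \left(-1366\right) \left(-1901\right) = 2596766$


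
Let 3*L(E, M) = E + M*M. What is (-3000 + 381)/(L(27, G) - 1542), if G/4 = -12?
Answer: 291/85 ≈ 3.4235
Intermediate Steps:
G = -48 (G = 4*(-12) = -48)
L(E, M) = E/3 + M²/3 (L(E, M) = (E + M*M)/3 = (E + M²)/3 = E/3 + M²/3)
(-3000 + 381)/(L(27, G) - 1542) = (-3000 + 381)/(((⅓)*27 + (⅓)*(-48)²) - 1542) = -2619/((9 + (⅓)*2304) - 1542) = -2619/((9 + 768) - 1542) = -2619/(777 - 1542) = -2619/(-765) = -2619*(-1/765) = 291/85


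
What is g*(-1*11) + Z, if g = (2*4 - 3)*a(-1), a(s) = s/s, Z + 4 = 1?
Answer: -58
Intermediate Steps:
Z = -3 (Z = -4 + 1 = -3)
a(s) = 1
g = 5 (g = (2*4 - 3)*1 = (8 - 3)*1 = 5*1 = 5)
g*(-1*11) + Z = 5*(-1*11) - 3 = 5*(-11) - 3 = -55 - 3 = -58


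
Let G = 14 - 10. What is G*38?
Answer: 152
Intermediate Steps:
G = 4
G*38 = 4*38 = 152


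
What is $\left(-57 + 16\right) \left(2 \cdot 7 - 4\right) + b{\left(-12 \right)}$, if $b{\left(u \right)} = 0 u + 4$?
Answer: $-406$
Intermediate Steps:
$b{\left(u \right)} = 4$ ($b{\left(u \right)} = 0 + 4 = 4$)
$\left(-57 + 16\right) \left(2 \cdot 7 - 4\right) + b{\left(-12 \right)} = \left(-57 + 16\right) \left(2 \cdot 7 - 4\right) + 4 = - 41 \left(14 - 4\right) + 4 = \left(-41\right) 10 + 4 = -410 + 4 = -406$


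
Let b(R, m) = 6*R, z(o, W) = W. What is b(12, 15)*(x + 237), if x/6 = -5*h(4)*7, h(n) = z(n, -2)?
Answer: 47304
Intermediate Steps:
h(n) = -2
x = 420 (x = 6*(-5*(-2)*7) = 6*(10*7) = 6*70 = 420)
b(12, 15)*(x + 237) = (6*12)*(420 + 237) = 72*657 = 47304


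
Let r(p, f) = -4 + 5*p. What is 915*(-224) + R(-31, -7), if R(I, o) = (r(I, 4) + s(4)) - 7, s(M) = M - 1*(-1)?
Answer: -205121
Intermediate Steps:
s(M) = 1 + M (s(M) = M + 1 = 1 + M)
R(I, o) = -6 + 5*I (R(I, o) = ((-4 + 5*I) + (1 + 4)) - 7 = ((-4 + 5*I) + 5) - 7 = (1 + 5*I) - 7 = -6 + 5*I)
915*(-224) + R(-31, -7) = 915*(-224) + (-6 + 5*(-31)) = -204960 + (-6 - 155) = -204960 - 161 = -205121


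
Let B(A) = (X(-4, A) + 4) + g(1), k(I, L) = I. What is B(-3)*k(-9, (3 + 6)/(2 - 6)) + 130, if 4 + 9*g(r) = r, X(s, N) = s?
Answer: 133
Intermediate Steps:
g(r) = -4/9 + r/9
B(A) = -⅓ (B(A) = (-4 + 4) + (-4/9 + (⅑)*1) = 0 + (-4/9 + ⅑) = 0 - ⅓ = -⅓)
B(-3)*k(-9, (3 + 6)/(2 - 6)) + 130 = -⅓*(-9) + 130 = 3 + 130 = 133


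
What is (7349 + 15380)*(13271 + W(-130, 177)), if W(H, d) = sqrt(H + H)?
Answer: 301636559 + 45458*I*sqrt(65) ≈ 3.0164e+8 + 3.6649e+5*I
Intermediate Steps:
W(H, d) = sqrt(2)*sqrt(H) (W(H, d) = sqrt(2*H) = sqrt(2)*sqrt(H))
(7349 + 15380)*(13271 + W(-130, 177)) = (7349 + 15380)*(13271 + sqrt(2)*sqrt(-130)) = 22729*(13271 + sqrt(2)*(I*sqrt(130))) = 22729*(13271 + 2*I*sqrt(65)) = 301636559 + 45458*I*sqrt(65)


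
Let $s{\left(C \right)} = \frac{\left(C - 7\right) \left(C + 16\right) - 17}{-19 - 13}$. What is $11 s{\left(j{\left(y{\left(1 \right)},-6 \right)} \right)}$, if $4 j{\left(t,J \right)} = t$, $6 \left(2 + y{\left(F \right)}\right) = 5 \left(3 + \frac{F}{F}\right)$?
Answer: $\frac{12463}{288} \approx 43.274$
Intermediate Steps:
$y{\left(F \right)} = \frac{4}{3}$ ($y{\left(F \right)} = -2 + \frac{5 \left(3 + \frac{F}{F}\right)}{6} = -2 + \frac{5 \left(3 + 1\right)}{6} = -2 + \frac{5 \cdot 4}{6} = -2 + \frac{1}{6} \cdot 20 = -2 + \frac{10}{3} = \frac{4}{3}$)
$j{\left(t,J \right)} = \frac{t}{4}$
$s{\left(C \right)} = \frac{17}{32} - \frac{\left(-7 + C\right) \left(16 + C\right)}{32}$ ($s{\left(C \right)} = \frac{\left(-7 + C\right) \left(16 + C\right) - 17}{-32} = \left(-17 + \left(-7 + C\right) \left(16 + C\right)\right) \left(- \frac{1}{32}\right) = \frac{17}{32} - \frac{\left(-7 + C\right) \left(16 + C\right)}{32}$)
$11 s{\left(j{\left(y{\left(1 \right)},-6 \right)} \right)} = 11 \left(\frac{129}{32} - \frac{9 \cdot \frac{1}{4} \cdot \frac{4}{3}}{32} - \frac{\left(\frac{1}{4} \cdot \frac{4}{3}\right)^{2}}{32}\right) = 11 \left(\frac{129}{32} - \frac{3}{32} - \frac{1}{32 \cdot 9}\right) = 11 \left(\frac{129}{32} - \frac{3}{32} - \frac{1}{288}\right) = 11 \cdot \frac{1133}{288} = \frac{12463}{288}$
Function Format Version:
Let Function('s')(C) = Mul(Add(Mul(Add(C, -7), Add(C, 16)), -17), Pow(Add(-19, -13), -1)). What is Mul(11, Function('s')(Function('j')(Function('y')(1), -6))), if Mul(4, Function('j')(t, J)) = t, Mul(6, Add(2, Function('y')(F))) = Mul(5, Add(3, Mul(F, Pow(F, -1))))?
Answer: Rational(12463, 288) ≈ 43.274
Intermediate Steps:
Function('y')(F) = Rational(4, 3) (Function('y')(F) = Add(-2, Mul(Rational(1, 6), Mul(5, Add(3, Mul(F, Pow(F, -1)))))) = Add(-2, Mul(Rational(1, 6), Mul(5, Add(3, 1)))) = Add(-2, Mul(Rational(1, 6), Mul(5, 4))) = Add(-2, Mul(Rational(1, 6), 20)) = Add(-2, Rational(10, 3)) = Rational(4, 3))
Function('j')(t, J) = Mul(Rational(1, 4), t)
Function('s')(C) = Add(Rational(17, 32), Mul(Rational(-1, 32), Add(-7, C), Add(16, C))) (Function('s')(C) = Mul(Add(Mul(Add(-7, C), Add(16, C)), -17), Pow(-32, -1)) = Mul(Add(-17, Mul(Add(-7, C), Add(16, C))), Rational(-1, 32)) = Add(Rational(17, 32), Mul(Rational(-1, 32), Add(-7, C), Add(16, C))))
Mul(11, Function('s')(Function('j')(Function('y')(1), -6))) = Mul(11, Add(Rational(129, 32), Mul(Rational(-9, 32), Mul(Rational(1, 4), Rational(4, 3))), Mul(Rational(-1, 32), Pow(Mul(Rational(1, 4), Rational(4, 3)), 2)))) = Mul(11, Add(Rational(129, 32), Mul(Rational(-9, 32), Rational(1, 3)), Mul(Rational(-1, 32), Pow(Rational(1, 3), 2)))) = Mul(11, Add(Rational(129, 32), Rational(-3, 32), Mul(Rational(-1, 32), Rational(1, 9)))) = Mul(11, Add(Rational(129, 32), Rational(-3, 32), Rational(-1, 288))) = Mul(11, Rational(1133, 288)) = Rational(12463, 288)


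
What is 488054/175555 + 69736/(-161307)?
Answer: 66484023098/28318250385 ≈ 2.3477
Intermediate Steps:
488054/175555 + 69736/(-161307) = 488054*(1/175555) + 69736*(-1/161307) = 488054/175555 - 69736/161307 = 66484023098/28318250385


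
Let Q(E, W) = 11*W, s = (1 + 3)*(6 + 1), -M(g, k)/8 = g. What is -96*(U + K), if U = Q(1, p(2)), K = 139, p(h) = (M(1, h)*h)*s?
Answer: 459744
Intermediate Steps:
M(g, k) = -8*g
s = 28 (s = 4*7 = 28)
p(h) = -224*h (p(h) = ((-8*1)*h)*28 = -8*h*28 = -224*h)
U = -4928 (U = 11*(-224*2) = 11*(-448) = -4928)
-96*(U + K) = -96*(-4928 + 139) = -96*(-4789) = 459744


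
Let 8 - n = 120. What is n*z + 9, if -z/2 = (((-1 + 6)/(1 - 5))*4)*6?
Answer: -6711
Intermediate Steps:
n = -112 (n = 8 - 1*120 = 8 - 120 = -112)
z = 60 (z = -2*((-1 + 6)/(1 - 5))*4*6 = -2*(5/(-4))*4*6 = -2*(5*(-1/4))*4*6 = -2*(-5/4*4)*6 = -(-10)*6 = -2*(-30) = 60)
n*z + 9 = -112*60 + 9 = -6720 + 9 = -6711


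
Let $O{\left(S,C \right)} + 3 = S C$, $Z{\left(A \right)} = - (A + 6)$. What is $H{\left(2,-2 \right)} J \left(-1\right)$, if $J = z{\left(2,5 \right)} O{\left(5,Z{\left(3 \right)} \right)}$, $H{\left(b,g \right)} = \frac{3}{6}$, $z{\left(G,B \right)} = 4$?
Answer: $96$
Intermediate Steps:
$Z{\left(A \right)} = -6 - A$ ($Z{\left(A \right)} = - (6 + A) = -6 - A$)
$H{\left(b,g \right)} = \frac{1}{2}$ ($H{\left(b,g \right)} = 3 \cdot \frac{1}{6} = \frac{1}{2}$)
$O{\left(S,C \right)} = -3 + C S$ ($O{\left(S,C \right)} = -3 + S C = -3 + C S$)
$J = -192$ ($J = 4 \left(-3 + \left(-6 - 3\right) 5\right) = 4 \left(-3 - 45\right) = 4 \left(-48\right) = -192$)
$H{\left(2,-2 \right)} J \left(-1\right) = \frac{1}{2} \left(-192\right) \left(-1\right) = \left(-96\right) \left(-1\right) = 96$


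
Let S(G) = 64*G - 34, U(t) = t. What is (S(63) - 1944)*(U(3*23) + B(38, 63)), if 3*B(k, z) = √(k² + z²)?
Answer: 141726 + 2054*√5413/3 ≈ 1.9210e+5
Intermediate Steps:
B(k, z) = √(k² + z²)/3
S(G) = -34 + 64*G
(S(63) - 1944)*(U(3*23) + B(38, 63)) = ((-34 + 64*63) - 1944)*(3*23 + √(38² + 63²)/3) = ((-34 + 4032) - 1944)*(69 + √(1444 + 3969)/3) = (3998 - 1944)*(69 + √5413/3) = 2054*(69 + √5413/3) = 141726 + 2054*√5413/3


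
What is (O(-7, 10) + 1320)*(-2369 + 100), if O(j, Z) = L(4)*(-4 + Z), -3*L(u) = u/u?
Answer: -2990542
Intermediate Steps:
L(u) = -1/3 (L(u) = -u/(3*u) = -1/3*1 = -1/3)
O(j, Z) = 4/3 - Z/3 (O(j, Z) = -(-4 + Z)/3 = 4/3 - Z/3)
(O(-7, 10) + 1320)*(-2369 + 100) = ((4/3 - 1/3*10) + 1320)*(-2369 + 100) = ((4/3 - 10/3) + 1320)*(-2269) = (-2 + 1320)*(-2269) = 1318*(-2269) = -2990542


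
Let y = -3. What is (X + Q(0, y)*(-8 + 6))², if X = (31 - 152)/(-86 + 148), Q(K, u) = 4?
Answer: 380689/3844 ≈ 99.035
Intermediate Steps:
X = -121/62 ≈ -1.9516
(X + Q(0, y)*(-8 + 6))² = (-121/62 + 4*(-8 + 6))² = (-121/62 + 4*(-2))² = (-121/62 - 8)² = (-617/62)² = 380689/3844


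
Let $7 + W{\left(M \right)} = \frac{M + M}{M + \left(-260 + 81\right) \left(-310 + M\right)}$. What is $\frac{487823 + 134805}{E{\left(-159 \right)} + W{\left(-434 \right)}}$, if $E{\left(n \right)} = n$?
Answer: $- \frac{333261637}{88855} \approx -3750.6$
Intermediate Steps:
$W{\left(M \right)} = -7 + \frac{2 M}{55490 - 178 M}$ ($W{\left(M \right)} = -7 + \frac{M + M}{M + \left(-260 + 81\right) \left(-310 + M\right)} = -7 + \frac{2 M}{M - 179 \left(-310 + M\right)} = -7 + \frac{2 M}{M - \left(-55490 + 179 M\right)} = -7 + \frac{2 M}{55490 - 178 M}$)
$\frac{487823 + 134805}{E{\left(-159 \right)} + W{\left(-434 \right)}} = \frac{487823 + 134805}{-159 + \frac{194215 - -270816}{-27745 + 89 \left(-434\right)}} = \frac{622628}{-159 + \frac{194215 + 270816}{-27745 - 38626}} = \frac{622628}{-159 + \frac{1}{-66371} \cdot 465031} = \frac{622628}{-159 - \frac{15001}{2141}} = \frac{622628}{- \frac{355420}{2141}} = 622628 \left(- \frac{2141}{355420}\right) = - \frac{333261637}{88855}$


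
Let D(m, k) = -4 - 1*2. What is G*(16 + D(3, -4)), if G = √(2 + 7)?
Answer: 30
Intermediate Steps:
D(m, k) = -6 (D(m, k) = -4 - 2 = -6)
G = 3 (G = √9 = 3)
G*(16 + D(3, -4)) = 3*(16 - 6) = 3*10 = 30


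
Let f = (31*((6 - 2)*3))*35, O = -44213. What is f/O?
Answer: -13020/44213 ≈ -0.29448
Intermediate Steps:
f = 13020 (f = (31*(4*3))*35 = (31*12)*35 = 372*35 = 13020)
f/O = 13020/(-44213) = 13020*(-1/44213) = -13020/44213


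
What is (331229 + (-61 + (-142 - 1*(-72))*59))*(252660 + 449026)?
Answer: 229477986068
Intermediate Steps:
(331229 + (-61 + (-142 - 1*(-72))*59))*(252660 + 449026) = (331229 + (-61 + (-142 + 72)*59))*701686 = (331229 + (-61 - 70*59))*701686 = (331229 + (-61 - 4130))*701686 = (331229 - 4191)*701686 = 327038*701686 = 229477986068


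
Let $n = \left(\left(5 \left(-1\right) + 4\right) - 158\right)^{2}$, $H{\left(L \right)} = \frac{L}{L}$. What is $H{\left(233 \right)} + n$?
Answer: $25282$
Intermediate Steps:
$H{\left(L \right)} = 1$
$n = 25281$ ($n = \left(\left(-5 + 4\right) - 158\right)^{2} = \left(-1 - 158\right)^{2} = \left(-159\right)^{2} = 25281$)
$H{\left(233 \right)} + n = 1 + 25281 = 25282$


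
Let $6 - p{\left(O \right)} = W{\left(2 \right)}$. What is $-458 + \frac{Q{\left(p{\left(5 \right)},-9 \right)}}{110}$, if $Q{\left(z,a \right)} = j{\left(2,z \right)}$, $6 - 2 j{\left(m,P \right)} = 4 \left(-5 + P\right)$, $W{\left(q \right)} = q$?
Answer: $- \frac{10075}{22} \approx -457.95$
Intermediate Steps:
$p{\left(O \right)} = 4$ ($p{\left(O \right)} = 6 - 2 = 4$)
$j{\left(m,P \right)} = 13 - 2 P$ ($j{\left(m,P \right)} = 3 - \frac{4 \left(-5 + P\right)}{2} = 3 - \frac{-20 + 4 P}{2} = 3 - \left(-10 + 2 P\right) = 13 - 2 P$)
$Q{\left(z,a \right)} = 13 - 2 z$
$-458 + \frac{Q{\left(p{\left(5 \right)},-9 \right)}}{110} = -458 + \frac{13 - 8}{110} = -458 + \left(13 - 8\right) \frac{1}{110} = -458 + 5 \cdot \frac{1}{110} = -458 + \frac{1}{22} = - \frac{10075}{22}$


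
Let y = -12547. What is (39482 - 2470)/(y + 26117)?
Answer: 18506/6785 ≈ 2.7275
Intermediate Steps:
(39482 - 2470)/(y + 26117) = (39482 - 2470)/(-12547 + 26117) = 37012/13570 = 37012*(1/13570) = 18506/6785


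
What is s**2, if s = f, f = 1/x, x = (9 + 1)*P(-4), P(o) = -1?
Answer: 1/100 ≈ 0.010000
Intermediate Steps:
x = -10 (x = (9 + 1)*(-1) = 10*(-1) = -10)
f = -1/10 (f = 1/(-10) = -1/10 ≈ -0.10000)
s = -1/10 ≈ -0.10000
s**2 = (-1/10)**2 = 1/100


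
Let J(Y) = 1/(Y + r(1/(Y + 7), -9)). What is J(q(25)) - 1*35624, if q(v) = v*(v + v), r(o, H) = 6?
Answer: -44743743/1256 ≈ -35624.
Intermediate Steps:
q(v) = 2*v² (q(v) = v*(2*v) = 2*v²)
J(Y) = 1/(6 + Y) (J(Y) = 1/(Y + 6) = 1/(6 + Y))
J(q(25)) - 1*35624 = 1/(6 + 2*25²) - 1*35624 = 1/(6 + 2*625) - 35624 = 1/(6 + 1250) - 35624 = 1/1256 - 35624 = -44743743/1256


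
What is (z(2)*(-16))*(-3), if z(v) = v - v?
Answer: 0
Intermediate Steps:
z(v) = 0
(z(2)*(-16))*(-3) = (0*(-16))*(-3) = 0*(-3) = 0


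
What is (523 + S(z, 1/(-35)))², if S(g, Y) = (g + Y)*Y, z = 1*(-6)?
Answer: 410734864996/1500625 ≈ 2.7371e+5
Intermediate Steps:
z = -6
S(g, Y) = Y*(Y + g) (S(g, Y) = (Y + g)*Y = Y*(Y + g))
(523 + S(z, 1/(-35)))² = (523 + (1/(-35) - 6)/(-35))² = (523 - (-1/35 - 6)/35)² = (523 - 1/35*(-211/35))² = (523 + 211/1225)² = (640886/1225)² = 410734864996/1500625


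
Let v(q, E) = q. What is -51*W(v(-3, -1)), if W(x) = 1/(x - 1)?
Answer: 51/4 ≈ 12.750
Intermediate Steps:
W(x) = 1/(-1 + x)
-51*W(v(-3, -1)) = -51/(-1 - 3) = -51/(-4) = -51*(-1/4) = 51/4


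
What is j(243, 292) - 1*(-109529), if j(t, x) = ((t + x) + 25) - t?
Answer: 109846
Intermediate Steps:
j(t, x) = 25 + x (j(t, x) = (25 + t + x) - t = 25 + x)
j(243, 292) - 1*(-109529) = (25 + 292) - 1*(-109529) = 317 + 109529 = 109846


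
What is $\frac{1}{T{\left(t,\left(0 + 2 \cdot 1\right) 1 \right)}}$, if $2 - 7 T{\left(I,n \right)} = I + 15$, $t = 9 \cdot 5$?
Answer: $- \frac{7}{58} \approx -0.12069$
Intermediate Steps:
$t = 45$
$T{\left(I,n \right)} = - \frac{13}{7} - \frac{I}{7}$ ($T{\left(I,n \right)} = \frac{2}{7} - \frac{I + 15}{7} = \frac{2}{7} - \frac{15 + I}{7} = \frac{2}{7} - \left(\frac{15}{7} + \frac{I}{7}\right) = - \frac{13}{7} - \frac{I}{7}$)
$\frac{1}{T{\left(t,\left(0 + 2 \cdot 1\right) 1 \right)}} = \frac{1}{- \frac{13}{7} - \frac{45}{7}} = \frac{1}{- \frac{58}{7}} = - \frac{7}{58}$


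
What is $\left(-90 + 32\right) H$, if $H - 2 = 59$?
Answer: $-3538$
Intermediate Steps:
$H = 61$ ($H = 2 + 59 = 61$)
$\left(-90 + 32\right) H = \left(-90 + 32\right) 61 = \left(-58\right) 61 = -3538$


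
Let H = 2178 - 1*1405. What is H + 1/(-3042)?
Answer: 2351465/3042 ≈ 773.00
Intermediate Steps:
H = 773 (H = 2178 - 1405 = 773)
H + 1/(-3042) = 773 + 1/(-3042) = 773 - 1/3042 = 2351465/3042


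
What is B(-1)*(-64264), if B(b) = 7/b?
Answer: 449848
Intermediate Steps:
B(-1)*(-64264) = (7/(-1))*(-64264) = (7*(-1))*(-64264) = -7*(-64264) = 449848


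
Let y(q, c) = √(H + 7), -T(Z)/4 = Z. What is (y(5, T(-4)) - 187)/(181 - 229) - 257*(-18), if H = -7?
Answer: 222235/48 ≈ 4629.9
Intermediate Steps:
T(Z) = -4*Z
y(q, c) = 0 (y(q, c) = √(-7 + 7) = √0 = 0)
(y(5, T(-4)) - 187)/(181 - 229) - 257*(-18) = (0 - 187)/(181 - 229) - 257*(-18) = -187/(-48) + 4626 = -187*(-1/48) + 4626 = 187/48 + 4626 = 222235/48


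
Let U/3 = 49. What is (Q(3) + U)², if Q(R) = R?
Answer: 22500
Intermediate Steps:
U = 147 (U = 3*49 = 147)
(Q(3) + U)² = (3 + 147)² = 150² = 22500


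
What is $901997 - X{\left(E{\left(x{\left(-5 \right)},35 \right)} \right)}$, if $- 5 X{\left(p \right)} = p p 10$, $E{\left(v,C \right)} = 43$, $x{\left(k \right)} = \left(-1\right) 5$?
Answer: $905695$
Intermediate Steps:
$x{\left(k \right)} = -5$
$X{\left(p \right)} = - 2 p^{2}$ ($X{\left(p \right)} = - \frac{p p 10}{5} = - \frac{p^{2} \cdot 10}{5} = - \frac{10 p^{2}}{5} = - 2 p^{2}$)
$901997 - X{\left(E{\left(x{\left(-5 \right)},35 \right)} \right)} = 901997 - - 2 \cdot 43^{2} = 901997 - \left(-2\right) 1849 = 901997 - -3698 = 901997 + 3698 = 905695$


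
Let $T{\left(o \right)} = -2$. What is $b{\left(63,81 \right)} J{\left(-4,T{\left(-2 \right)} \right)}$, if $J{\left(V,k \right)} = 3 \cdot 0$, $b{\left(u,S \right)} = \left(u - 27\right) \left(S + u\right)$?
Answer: $0$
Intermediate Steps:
$b{\left(u,S \right)} = \left(-27 + u\right) \left(S + u\right)$
$J{\left(V,k \right)} = 0$
$b{\left(63,81 \right)} J{\left(-4,T{\left(-2 \right)} \right)} = \left(63^{2} - 2187 - 1701 + 81 \cdot 63\right) 0 = \left(3969 - 2187 - 1701 + 5103\right) 0 = 5184 \cdot 0 = 0$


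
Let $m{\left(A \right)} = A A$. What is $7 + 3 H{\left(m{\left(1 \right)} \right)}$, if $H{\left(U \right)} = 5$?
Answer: $22$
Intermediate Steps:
$m{\left(A \right)} = A^{2}$
$7 + 3 H{\left(m{\left(1 \right)} \right)} = 7 + 3 \cdot 5 = 7 + 15 = 22$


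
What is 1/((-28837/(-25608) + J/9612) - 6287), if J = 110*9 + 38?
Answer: -20512008/128933702107 ≈ -0.00015909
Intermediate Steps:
J = 1028 (J = 990 + 38 = 1028)
1/((-28837/(-25608) + J/9612) - 6287) = 1/((-28837/(-25608) + 1028/9612) - 6287) = 1/((-28837*(-1/25608) + 1028*(1/9612)) - 6287) = 1/((28837/25608 + 257/2403) - 6287) = 1/(25292189/20512008 - 6287) = 1/(-128933702107/20512008) = -20512008/128933702107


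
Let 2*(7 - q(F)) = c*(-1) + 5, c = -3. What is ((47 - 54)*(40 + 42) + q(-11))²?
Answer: 326041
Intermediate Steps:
q(F) = 3 (q(F) = 7 - (-3*(-1) + 5)/2 = 7 - (3 + 5)/2 = 7 - ½*8 = 7 - 4 = 3)
((47 - 54)*(40 + 42) + q(-11))² = ((47 - 54)*(40 + 42) + 3)² = (-7*82 + 3)² = (-574 + 3)² = (-571)² = 326041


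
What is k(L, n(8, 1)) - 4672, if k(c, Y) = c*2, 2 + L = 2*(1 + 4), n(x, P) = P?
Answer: -4656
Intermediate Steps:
L = 8 (L = -2 + 2*(1 + 4) = -2 + 2*5 = -2 + 10 = 8)
k(c, Y) = 2*c
k(L, n(8, 1)) - 4672 = 2*8 - 4672 = 16 - 4672 = -4656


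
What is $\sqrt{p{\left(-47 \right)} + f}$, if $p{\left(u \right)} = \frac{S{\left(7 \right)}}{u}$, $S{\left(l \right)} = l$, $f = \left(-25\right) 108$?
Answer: $\frac{i \sqrt{5964629}}{47} \approx 51.963 i$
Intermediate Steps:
$f = -2700$
$p{\left(u \right)} = \frac{7}{u}$
$\sqrt{p{\left(-47 \right)} + f} = \sqrt{\frac{7}{-47} - 2700} = \sqrt{7 \left(- \frac{1}{47}\right) - 2700} = \sqrt{- \frac{7}{47} - 2700} = \sqrt{- \frac{126907}{47}} = \frac{i \sqrt{5964629}}{47}$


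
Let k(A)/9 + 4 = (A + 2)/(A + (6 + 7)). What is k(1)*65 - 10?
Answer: -31145/14 ≈ -2224.6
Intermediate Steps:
k(A) = -36 + 9*(2 + A)/(13 + A) (k(A) = -36 + 9*((A + 2)/(A + (6 + 7))) = -36 + 9*((2 + A)/(A + 13)) = -36 + 9*((2 + A)/(13 + A)) = -36 + 9*(2 + A)/(13 + A))
k(1)*65 - 10 = (9*(-50 - 3*1)/(13 + 1))*65 - 10 = (9*(-50 - 3)/14)*65 - 10 = (9*(1/14)*(-53))*65 - 10 = -477/14*65 - 10 = -31005/14 - 10 = -31145/14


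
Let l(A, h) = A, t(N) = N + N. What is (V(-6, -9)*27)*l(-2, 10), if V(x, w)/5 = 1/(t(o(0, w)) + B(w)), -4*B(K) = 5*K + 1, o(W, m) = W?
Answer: -270/11 ≈ -24.545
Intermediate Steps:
B(K) = -1/4 - 5*K/4 (B(K) = -(5*K + 1)/4 = -(1 + 5*K)/4 = -1/4 - 5*K/4)
t(N) = 2*N
V(x, w) = 5/(-1/4 - 5*w/4) (V(x, w) = 5/(2*0 + (-1/4 - 5*w/4)) = 5/(0 + (-1/4 - 5*w/4)) = 5/(-1/4 - 5*w/4))
(V(-6, -9)*27)*l(-2, 10) = (-20/(1 + 5*(-9))*27)*(-2) = (-20/(1 - 45)*27)*(-2) = (-20/(-44)*27)*(-2) = (-20*(-1/44)*27)*(-2) = ((5/11)*27)*(-2) = (135/11)*(-2) = -270/11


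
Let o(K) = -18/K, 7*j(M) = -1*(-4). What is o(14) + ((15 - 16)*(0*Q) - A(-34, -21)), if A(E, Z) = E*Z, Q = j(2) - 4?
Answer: -5007/7 ≈ -715.29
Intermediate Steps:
j(M) = 4/7 (j(M) = (-1*(-4))/7 = (⅐)*4 = 4/7)
Q = -24/7 (Q = 4/7 - 4 = -24/7 ≈ -3.4286)
o(14) + ((15 - 16)*(0*Q) - A(-34, -21)) = -18/14 + ((15 - 16)*(0*(-24/7)) - (-34)*(-21)) = -18*1/14 + (-1*0 - 1*714) = -9/7 + (0 - 714) = -9/7 - 714 = -5007/7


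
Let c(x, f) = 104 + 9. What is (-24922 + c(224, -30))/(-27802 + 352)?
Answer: 24809/27450 ≈ 0.90379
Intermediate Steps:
c(x, f) = 113
(-24922 + c(224, -30))/(-27802 + 352) = (-24922 + 113)/(-27802 + 352) = -24809/(-27450) = -24809*(-1/27450) = 24809/27450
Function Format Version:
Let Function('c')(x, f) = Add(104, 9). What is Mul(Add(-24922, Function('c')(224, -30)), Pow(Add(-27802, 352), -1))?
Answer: Rational(24809, 27450) ≈ 0.90379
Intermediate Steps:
Function('c')(x, f) = 113
Mul(Add(-24922, Function('c')(224, -30)), Pow(Add(-27802, 352), -1)) = Mul(Add(-24922, 113), Pow(Add(-27802, 352), -1)) = Mul(-24809, Pow(-27450, -1)) = Mul(-24809, Rational(-1, 27450)) = Rational(24809, 27450)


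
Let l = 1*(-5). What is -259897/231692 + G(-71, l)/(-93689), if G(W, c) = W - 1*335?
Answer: -24255423081/21706991788 ≈ -1.1174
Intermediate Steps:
l = -5
G(W, c) = -335 + W (G(W, c) = W - 335 = -335 + W)
-259897/231692 + G(-71, l)/(-93689) = -259897/231692 + (-335 - 71)/(-93689) = -259897*1/231692 - 406*(-1/93689) = -259897/231692 + 406/93689 = -24255423081/21706991788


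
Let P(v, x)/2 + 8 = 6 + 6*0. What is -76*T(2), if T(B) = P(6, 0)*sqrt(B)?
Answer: 304*sqrt(2) ≈ 429.92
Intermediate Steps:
P(v, x) = -4 (P(v, x) = -16 + 2*(6 + 6*0) = -16 + 2*(6 + 0) = -16 + 2*6 = -16 + 12 = -4)
T(B) = -4*sqrt(B)
-76*T(2) = -(-304)*sqrt(2) = 304*sqrt(2)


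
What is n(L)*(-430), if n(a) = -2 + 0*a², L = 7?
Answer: 860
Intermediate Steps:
n(a) = -2 (n(a) = -2 + 0 = -2)
n(L)*(-430) = -2*(-430) = 860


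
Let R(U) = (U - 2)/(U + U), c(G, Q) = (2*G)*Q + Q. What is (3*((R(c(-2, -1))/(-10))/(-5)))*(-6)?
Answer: -3/50 ≈ -0.060000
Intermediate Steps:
c(G, Q) = Q + 2*G*Q (c(G, Q) = 2*G*Q + Q = Q + 2*G*Q)
R(U) = (-2 + U)/(2*U) (R(U) = (-2 + U)/((2*U)) = (-2 + U)*(1/(2*U)) = (-2 + U)/(2*U))
(3*((R(c(-2, -1))/(-10))/(-5)))*(-6) = (3*((((-2 - (1 + 2*(-2)))/(2*((-(1 + 2*(-2))))))/(-10))/(-5)))*(-6) = (3*((((-2 - (1 - 4))/(2*((-(1 - 4)))))*(-⅒))*(-⅕)))*(-6) = (3*((((-2 - 1*(-3))/(2*((-1*(-3)))))*(-⅒))*(-⅕)))*(-6) = (3*((((½)*(-2 + 3)/3)*(-⅒))*(-⅕)))*(-6) = (3*((((½)*(⅓)*1)*(-⅒))*(-⅕)))*(-6) = (3*(((⅙)*(-⅒))*(-⅕)))*(-6) = (3*(-1/60*(-⅕)))*(-6) = (3*(1/300))*(-6) = (1/100)*(-6) = -3/50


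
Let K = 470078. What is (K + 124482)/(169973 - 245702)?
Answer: -594560/75729 ≈ -7.8512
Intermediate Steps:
(K + 124482)/(169973 - 245702) = (470078 + 124482)/(169973 - 245702) = 594560/(-75729) = 594560*(-1/75729) = -594560/75729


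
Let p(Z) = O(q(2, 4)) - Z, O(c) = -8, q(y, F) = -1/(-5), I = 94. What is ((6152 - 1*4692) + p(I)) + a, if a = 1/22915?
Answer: 31118571/22915 ≈ 1358.0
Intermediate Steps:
q(y, F) = 1/5 (q(y, F) = -1*(-1/5) = 1/5)
a = 1/22915 ≈ 4.3640e-5
p(Z) = -8 - Z
((6152 - 1*4692) + p(I)) + a = ((6152 - 1*4692) + (-8 - 1*94)) + 1/22915 = ((6152 - 4692) + (-8 - 94)) + 1/22915 = (1460 - 102) + 1/22915 = 1358 + 1/22915 = 31118571/22915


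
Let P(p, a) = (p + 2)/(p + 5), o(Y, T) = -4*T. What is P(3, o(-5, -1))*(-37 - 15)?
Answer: -65/2 ≈ -32.500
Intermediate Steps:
P(p, a) = (2 + p)/(5 + p)
P(3, o(-5, -1))*(-37 - 15) = ((2 + 3)/(5 + 3))*(-37 - 15) = (5/8)*(-52) = -65/2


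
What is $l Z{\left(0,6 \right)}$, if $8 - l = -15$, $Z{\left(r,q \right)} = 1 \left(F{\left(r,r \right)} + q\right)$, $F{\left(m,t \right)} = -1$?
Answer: $115$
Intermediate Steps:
$Z{\left(r,q \right)} = -1 + q$ ($Z{\left(r,q \right)} = 1 \left(-1 + q\right) = -1 + q$)
$l = 23$ ($l = 8 - -15 = 8 + 15 = 23$)
$l Z{\left(0,6 \right)} = 23 \left(-1 + 6\right) = 23 \cdot 5 = 115$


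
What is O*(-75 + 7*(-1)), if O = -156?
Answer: 12792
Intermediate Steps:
O*(-75 + 7*(-1)) = -156*(-75 + 7*(-1)) = -156*(-75 - 7) = -156*(-82) = 12792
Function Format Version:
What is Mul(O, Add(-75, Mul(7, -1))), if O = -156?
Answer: 12792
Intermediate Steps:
Mul(O, Add(-75, Mul(7, -1))) = Mul(-156, Add(-75, Mul(7, -1))) = Mul(-156, Add(-75, -7)) = Mul(-156, -82) = 12792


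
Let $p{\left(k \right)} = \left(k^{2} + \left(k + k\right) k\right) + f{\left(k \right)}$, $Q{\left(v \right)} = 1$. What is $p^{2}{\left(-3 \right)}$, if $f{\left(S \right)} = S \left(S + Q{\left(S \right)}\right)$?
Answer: $1089$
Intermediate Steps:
$f{\left(S \right)} = S \left(1 + S\right)$ ($f{\left(S \right)} = S \left(S + 1\right) = S \left(1 + S\right)$)
$p{\left(k \right)} = 3 k^{2} + k \left(1 + k\right)$ ($p{\left(k \right)} = \left(k^{2} + \left(k + k\right) k\right) + k \left(1 + k\right) = \left(k^{2} + 2 k k\right) + k \left(1 + k\right) = \left(k^{2} + 2 k^{2}\right) + k \left(1 + k\right) = 3 k^{2} + k \left(1 + k\right)$)
$p^{2}{\left(-3 \right)} = \left(- 3 \left(1 + 4 \left(-3\right)\right)\right)^{2} = \left(- 3 \left(1 - 12\right)\right)^{2} = \left(\left(-3\right) \left(-11\right)\right)^{2} = 33^{2} = 1089$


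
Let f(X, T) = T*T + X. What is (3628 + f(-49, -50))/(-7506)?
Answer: -6079/7506 ≈ -0.80989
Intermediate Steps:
f(X, T) = X + T² (f(X, T) = T² + X = X + T²)
(3628 + f(-49, -50))/(-7506) = (3628 + (-49 + (-50)²))/(-7506) = (3628 + (-49 + 2500))*(-1/7506) = (3628 + 2451)*(-1/7506) = 6079*(-1/7506) = -6079/7506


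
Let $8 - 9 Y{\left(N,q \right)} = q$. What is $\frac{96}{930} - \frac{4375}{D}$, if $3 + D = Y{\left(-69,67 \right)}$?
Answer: $\frac{6104501}{13330} \approx 457.95$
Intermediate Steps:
$Y{\left(N,q \right)} = \frac{8}{9} - \frac{q}{9}$
$D = - \frac{86}{9}$ ($D = -3 + \left(\frac{8}{9} - \frac{67}{9}\right) = -3 - \frac{59}{9} = - \frac{86}{9} \approx -9.5556$)
$\frac{96}{930} - \frac{4375}{D} = \frac{96}{930} - \frac{4375}{- \frac{86}{9}} = 96 \cdot \frac{1}{930} - - \frac{39375}{86} = \frac{16}{155} + \frac{39375}{86} = \frac{6104501}{13330}$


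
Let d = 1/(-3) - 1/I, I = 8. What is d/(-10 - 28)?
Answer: 11/912 ≈ 0.012061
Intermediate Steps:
d = -11/24 (d = 1/(-3) - 1/8 = 1*(-⅓) - 1*⅛ = -⅓ - ⅛ = -11/24 ≈ -0.45833)
d/(-10 - 28) = -11/(24*(-10 - 28)) = -11/24/(-38) = -11/24*(-1/38) = 11/912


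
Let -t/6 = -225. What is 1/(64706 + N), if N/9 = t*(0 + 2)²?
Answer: 1/113306 ≈ 8.8257e-6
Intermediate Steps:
t = 1350 (t = -6*(-225) = 1350)
N = 48600 (N = 9*(1350*(0 + 2)²) = 9*(1350*2²) = 9*(1350*4) = 9*5400 = 48600)
1/(64706 + N) = 1/(64706 + 48600) = 1/113306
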